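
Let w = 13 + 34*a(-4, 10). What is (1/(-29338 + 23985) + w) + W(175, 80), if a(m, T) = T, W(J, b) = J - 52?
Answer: 2548027/5353 ≈ 476.00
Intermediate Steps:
W(J, b) = -52 + J
w = 353 (w = 13 + 34*10 = 13 + 340 = 353)
(1/(-29338 + 23985) + w) + W(175, 80) = (1/(-29338 + 23985) + 353) + (-52 + 175) = (1/(-5353) + 353) + 123 = (-1/5353 + 353) + 123 = 1889608/5353 + 123 = 2548027/5353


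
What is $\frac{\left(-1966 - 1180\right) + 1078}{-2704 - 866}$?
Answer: $\frac{1034}{1785} \approx 0.57927$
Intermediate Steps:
$\frac{\left(-1966 - 1180\right) + 1078}{-2704 - 866} = \frac{\left(-1966 - 1180\right) + 1078}{-3570} = \left(-3146 + 1078\right) \left(- \frac{1}{3570}\right) = \left(-2068\right) \left(- \frac{1}{3570}\right) = \frac{1034}{1785}$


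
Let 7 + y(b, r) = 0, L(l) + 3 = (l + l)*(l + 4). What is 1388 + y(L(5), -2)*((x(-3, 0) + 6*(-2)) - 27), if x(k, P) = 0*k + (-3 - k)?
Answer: 1661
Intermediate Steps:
L(l) = -3 + 2*l*(4 + l) (L(l) = -3 + (l + l)*(l + 4) = -3 + (2*l)*(4 + l) = -3 + 2*l*(4 + l))
y(b, r) = -7 (y(b, r) = -7 + 0 = -7)
x(k, P) = -3 - k (x(k, P) = 0 + (-3 - k) = -3 - k)
1388 + y(L(5), -2)*((x(-3, 0) + 6*(-2)) - 27) = 1388 - 7*(((-3 - 1*(-3)) + 6*(-2)) - 27) = 1388 - 7*(((-3 + 3) - 12) - 27) = 1388 - 7*((0 - 12) - 27) = 1388 - 7*(-12 - 27) = 1388 - 7*(-39) = 1388 + 273 = 1661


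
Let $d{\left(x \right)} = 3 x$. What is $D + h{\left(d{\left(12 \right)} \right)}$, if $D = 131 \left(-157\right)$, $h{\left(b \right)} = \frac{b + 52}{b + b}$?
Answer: $- \frac{185092}{9} \approx -20566.0$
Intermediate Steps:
$h{\left(b \right)} = \frac{52 + b}{2 b}$
$D = -20567$
$D + h{\left(d{\left(12 \right)} \right)} = -20567 + \frac{52 + 3 \cdot 12}{2 \cdot 3 \cdot 12} = -20567 + \frac{52 + 36}{2 \cdot 36} = -20567 + \frac{1}{2} \cdot \frac{1}{36} \cdot 88 = -20567 + \frac{11}{9} = - \frac{185092}{9}$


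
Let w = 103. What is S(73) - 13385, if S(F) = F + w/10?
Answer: -133017/10 ≈ -13302.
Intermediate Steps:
S(F) = 103/10 + F (S(F) = F + 103/10 = 103/10 + F)
S(73) - 13385 = (103/10 + 73) - 13385 = 833/10 - 13385 = -133017/10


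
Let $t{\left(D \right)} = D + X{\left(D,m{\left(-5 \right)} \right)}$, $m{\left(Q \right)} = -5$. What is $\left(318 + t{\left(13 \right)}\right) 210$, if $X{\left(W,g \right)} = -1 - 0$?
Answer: $69300$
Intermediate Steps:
$X{\left(W,g \right)} = -1$ ($X{\left(W,g \right)} = -1 + 0 = -1$)
$t{\left(D \right)} = -1 + D$ ($t{\left(D \right)} = D - 1 = -1 + D$)
$\left(318 + t{\left(13 \right)}\right) 210 = \left(318 + \left(-1 + 13\right)\right) 210 = \left(318 + 12\right) 210 = 330 \cdot 210 = 69300$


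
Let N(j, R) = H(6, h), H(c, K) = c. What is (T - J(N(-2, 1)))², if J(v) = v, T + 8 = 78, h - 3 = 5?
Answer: 4096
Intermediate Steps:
h = 8 (h = 3 + 5 = 8)
N(j, R) = 6
T = 70 (T = -8 + 78 = 70)
(T - J(N(-2, 1)))² = (70 - 1*6)² = (70 - 6)² = 64² = 4096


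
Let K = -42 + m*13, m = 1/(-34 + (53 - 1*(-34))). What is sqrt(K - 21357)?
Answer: I*sqrt(60109102)/53 ≈ 146.28*I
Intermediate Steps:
m = 1/53 (m = 1/(-34 + (53 + 34)) = 1/(-34 + 87) = 1/53 ≈ 0.018868)
K = -2213/53 (K = -42 + (1/53)*13 = -42 + 13/53 = -2213/53 ≈ -41.755)
sqrt(K - 21357) = sqrt(-2213/53 - 21357) = sqrt(-1134134/53) = I*sqrt(60109102)/53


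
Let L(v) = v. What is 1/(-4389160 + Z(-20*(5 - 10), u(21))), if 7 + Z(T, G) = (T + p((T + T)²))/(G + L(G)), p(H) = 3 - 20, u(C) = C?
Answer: -42/184344931 ≈ -2.2783e-7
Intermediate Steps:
p(H) = -17
Z(T, G) = -7 + (-17 + T)/(2*G) (Z(T, G) = -7 + (T - 17)/(G + G) = -7 + (-17 + T)/((2*G)) = -7 + (-17 + T)*(1/(2*G)) = -7 + (-17 + T)/(2*G))
1/(-4389160 + Z(-20*(5 - 10), u(21))) = 1/(-4389160 + (½)*(-17 - 20*(5 - 10) - 14*21)/21) = 1/(-4389160 + (½)*(1/21)*(-17 - 20*(-5) - 294)) = 1/(-4389160 + (½)*(1/21)*(-17 + 100 - 294)) = 1/(-4389160 + (½)*(1/21)*(-211)) = 1/(-4389160 - 211/42) = 1/(-184344931/42) = -42/184344931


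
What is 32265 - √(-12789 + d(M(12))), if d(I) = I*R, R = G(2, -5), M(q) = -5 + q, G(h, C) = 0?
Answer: 32265 - 21*I*√29 ≈ 32265.0 - 113.09*I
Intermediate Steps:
R = 0
d(I) = 0 (d(I) = I*0 = 0)
32265 - √(-12789 + d(M(12))) = 32265 - √(-12789 + 0) = 32265 - √(-12789) = 32265 - 21*I*√29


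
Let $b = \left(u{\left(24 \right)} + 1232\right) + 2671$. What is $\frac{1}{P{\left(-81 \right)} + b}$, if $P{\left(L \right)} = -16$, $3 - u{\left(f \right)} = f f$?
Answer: $\frac{1}{3314} \approx 0.00030175$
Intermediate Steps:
$u{\left(f \right)} = 3 - f^{2}$ ($u{\left(f \right)} = 3 - f f = 3 - f^{2}$)
$b = 3330$ ($b = \left(\left(3 - 24^{2}\right) + 1232\right) + 2671 = \left(\left(3 - 576\right) + 1232\right) + 2671 = \left(-573 + 1232\right) + 2671 = 659 + 2671 = 3330$)
$\frac{1}{P{\left(-81 \right)} + b} = \frac{1}{-16 + 3330} = \frac{1}{3314}$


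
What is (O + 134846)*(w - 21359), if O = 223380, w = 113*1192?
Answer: 40600260162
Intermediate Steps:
w = 134696
(O + 134846)*(w - 21359) = (223380 + 134846)*(134696 - 21359) = 358226*113337 = 40600260162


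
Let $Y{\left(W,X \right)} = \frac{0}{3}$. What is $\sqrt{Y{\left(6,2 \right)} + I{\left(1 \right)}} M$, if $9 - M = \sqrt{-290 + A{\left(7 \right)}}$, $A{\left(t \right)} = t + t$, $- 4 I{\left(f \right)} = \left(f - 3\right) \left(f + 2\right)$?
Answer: $\sqrt{6} \left(\frac{9}{2} - i \sqrt{69}\right) \approx 11.023 - 20.347 i$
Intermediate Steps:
$Y{\left(W,X \right)} = 0$ ($Y{\left(W,X \right)} = 0 \cdot \frac{1}{3} = 0$)
$I{\left(f \right)} = - \frac{\left(-3 + f\right) \left(2 + f\right)}{4}$ ($I{\left(f \right)} = - \frac{\left(f - 3\right) \left(f + 2\right)}{4} = - \frac{\left(-3 + f\right) \left(2 + f\right)}{4}$)
$A{\left(t \right)} = 2 t$
$M = 9 - 2 i \sqrt{69}$ ($M = 9 - \sqrt{-290 + 2 \cdot 7} = 9 - \sqrt{-290 + 14} = 9 - \sqrt{-276} = 9 - 2 i \sqrt{69} \approx 9.0 - 16.613 i$)
$\sqrt{Y{\left(6,2 \right)} + I{\left(1 \right)}} M = \sqrt{0 + \left(\frac{3}{2} - \frac{1^{2}}{4} + \frac{1}{4} \cdot 1\right)} \left(9 - 2 i \sqrt{69}\right) = \sqrt{0 + \left(\frac{3}{2} - \frac{1}{4} + \frac{1}{4}\right)} \left(9 - 2 i \sqrt{69}\right) = \sqrt{0 + \frac{3}{2}} \left(9 - 2 i \sqrt{69}\right) = \sqrt{\frac{3}{2}} \left(9 - 2 i \sqrt{69}\right) = \frac{\sqrt{6}}{2} \left(9 - 2 i \sqrt{69}\right) = \frac{\sqrt{6} \left(9 - 2 i \sqrt{69}\right)}{2}$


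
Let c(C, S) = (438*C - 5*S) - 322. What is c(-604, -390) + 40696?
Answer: -222228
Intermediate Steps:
c(C, S) = -322 - 5*S + 438*C (c(C, S) = (-5*S + 438*C) - 322 = -322 - 5*S + 438*C)
c(-604, -390) + 40696 = (-322 - 5*(-390) + 438*(-604)) + 40696 = (-322 + 1950 - 264552) + 40696 = -262924 + 40696 = -222228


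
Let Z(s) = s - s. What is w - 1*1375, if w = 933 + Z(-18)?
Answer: -442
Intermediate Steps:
Z(s) = 0
w = 933 (w = 933 + 0 = 933)
w - 1*1375 = 933 - 1*1375 = 933 - 1375 = -442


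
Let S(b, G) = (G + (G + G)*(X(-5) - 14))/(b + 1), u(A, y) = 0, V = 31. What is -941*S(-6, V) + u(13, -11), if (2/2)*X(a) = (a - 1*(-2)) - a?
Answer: -670933/5 ≈ -1.3419e+5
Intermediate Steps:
X(a) = 2 (X(a) = (a - 1*(-2)) - a = (a + 2) - a = (2 + a) - a = 2)
S(b, G) = -23*G/(1 + b) (S(b, G) = (G + (G + G)*(2 - 14))/(b + 1) = (G + (2*G)*(-12))/(1 + b) = (G - 24*G)/(1 + b) = (-23*G)/(1 + b) = -23*G/(1 + b))
-941*S(-6, V) + u(13, -11) = -(-21643)*31/(1 - 6) + 0 = -(-21643)*31/(-5) + 0 = -(-21643)*31*(-1)/5 + 0 = -941*713/5 + 0 = -670933/5 + 0 = -670933/5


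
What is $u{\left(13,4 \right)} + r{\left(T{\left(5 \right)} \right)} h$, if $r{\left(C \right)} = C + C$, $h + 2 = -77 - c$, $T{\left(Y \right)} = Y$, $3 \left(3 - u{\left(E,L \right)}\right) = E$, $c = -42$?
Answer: $- \frac{1114}{3} \approx -371.33$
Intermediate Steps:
$u{\left(E,L \right)} = 3 - \frac{E}{3}$
$h = -37$ ($h = -2 - 35 = -37$)
$r{\left(C \right)} = 2 C$
$u{\left(13,4 \right)} + r{\left(T{\left(5 \right)} \right)} h = \left(3 - \frac{13}{3}\right) + 2 \cdot 5 \left(-37\right) = \left(3 - \frac{13}{3}\right) + 10 \left(-37\right) = - \frac{4}{3} - 370 = - \frac{1114}{3}$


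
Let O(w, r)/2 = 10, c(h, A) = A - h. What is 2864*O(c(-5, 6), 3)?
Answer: 57280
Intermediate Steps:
O(w, r) = 20 (O(w, r) = 2*10 = 20)
2864*O(c(-5, 6), 3) = 2864*20 = 57280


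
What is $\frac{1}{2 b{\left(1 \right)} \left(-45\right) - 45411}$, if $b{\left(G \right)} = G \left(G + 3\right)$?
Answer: $- \frac{1}{45771} \approx -2.1848 \cdot 10^{-5}$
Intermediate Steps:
$b{\left(G \right)} = G \left(3 + G\right)$
$\frac{1}{2 b{\left(1 \right)} \left(-45\right) - 45411} = \frac{1}{2 \cdot 1 \left(3 + 1\right) \left(-45\right) - 45411} = \frac{1}{2 \cdot 1 \cdot 4 \left(-45\right) - 45411} = \frac{1}{2 \cdot 4 \left(-45\right) - 45411} = \frac{1}{8 \left(-45\right) - 45411} = \frac{1}{-360 - 45411} = \frac{1}{-45771} = - \frac{1}{45771}$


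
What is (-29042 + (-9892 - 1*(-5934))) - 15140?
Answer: -48140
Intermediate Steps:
(-29042 + (-9892 - 1*(-5934))) - 15140 = (-29042 + (-9892 + 5934)) - 15140 = (-29042 - 3958) - 15140 = -33000 - 15140 = -48140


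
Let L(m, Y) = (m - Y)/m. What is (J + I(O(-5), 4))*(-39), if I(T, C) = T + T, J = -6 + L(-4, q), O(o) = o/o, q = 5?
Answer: 273/4 ≈ 68.250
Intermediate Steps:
O(o) = 1
L(m, Y) = (m - Y)/m
J = -15/4 (J = -6 + (-4 - 1*5)/(-4) = -6 - (-4 - 5)/4 = -6 - 1/4*(-9) = -6 + 9/4 = -15/4 ≈ -3.7500)
I(T, C) = 2*T
(J + I(O(-5), 4))*(-39) = (-15/4 + 2*1)*(-39) = (-15/4 + 2)*(-39) = -7/4*(-39) = 273/4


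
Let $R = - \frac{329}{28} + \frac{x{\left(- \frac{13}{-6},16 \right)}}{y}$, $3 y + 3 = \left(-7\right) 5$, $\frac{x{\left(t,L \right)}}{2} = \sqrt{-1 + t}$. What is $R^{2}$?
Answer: $\frac{797617}{5776} + \frac{47 \sqrt{42}}{76} \approx 142.1$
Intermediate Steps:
$x{\left(t,L \right)} = 2 \sqrt{-1 + t}$
$y = - \frac{38}{3}$ ($y = -1 + \frac{\left(-7\right) 5}{3} = -1 + \frac{1}{3} \left(-35\right) = -1 - \frac{35}{3} = - \frac{38}{3} \approx -12.667$)
$R = - \frac{47}{4} - \frac{\sqrt{42}}{38}$ ($R = - \frac{329}{28} + \frac{2 \sqrt{-1 - \frac{13}{-6}}}{- \frac{38}{3}} = \left(-329\right) \frac{1}{28} + 2 \sqrt{-1 - - \frac{13}{6}} \left(- \frac{3}{38}\right) = - \frac{47}{4} + 2 \sqrt{-1 + \frac{13}{6}} \left(- \frac{3}{38}\right) = - \frac{47}{4} + 2 \sqrt{\frac{7}{6}} \left(- \frac{3}{38}\right) = - \frac{47}{4} + 2 \frac{\sqrt{42}}{6} \left(- \frac{3}{38}\right) = - \frac{47}{4} + \frac{\sqrt{42}}{3} \left(- \frac{3}{38}\right) = - \frac{47}{4} - \frac{\sqrt{42}}{38} \approx -11.921$)
$R^{2} = \left(- \frac{47}{4} - \frac{\sqrt{42}}{38}\right)^{2}$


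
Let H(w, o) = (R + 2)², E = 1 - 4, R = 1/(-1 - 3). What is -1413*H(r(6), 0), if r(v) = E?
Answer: -69237/16 ≈ -4327.3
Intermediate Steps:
R = -¼ (R = 1/(-4) = -¼ ≈ -0.25000)
E = -3
r(v) = -3
H(w, o) = 49/16 (H(w, o) = (-¼ + 2)² = (7/4)² = 49/16)
-1413*H(r(6), 0) = -1413*49/16 = -69237/16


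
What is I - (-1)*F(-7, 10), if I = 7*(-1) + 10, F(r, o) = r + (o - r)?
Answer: 13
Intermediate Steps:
F(r, o) = o
I = 3 (I = -7 + 10 = 3)
I - (-1)*F(-7, 10) = 3 - (-1)*10 = 3 - 1*(-10) = 3 + 10 = 13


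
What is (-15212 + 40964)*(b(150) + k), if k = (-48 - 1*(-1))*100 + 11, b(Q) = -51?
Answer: -122064480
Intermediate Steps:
k = -4689 (k = (-48 + 1)*100 + 11 = -47*100 + 11 = -4700 + 11 = -4689)
(-15212 + 40964)*(b(150) + k) = (-15212 + 40964)*(-51 - 4689) = 25752*(-4740) = -122064480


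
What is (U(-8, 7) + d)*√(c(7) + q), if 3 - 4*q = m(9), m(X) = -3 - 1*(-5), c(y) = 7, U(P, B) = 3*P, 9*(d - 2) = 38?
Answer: -80*√29/9 ≈ -47.868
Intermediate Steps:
d = 56/9 (d = 2 + (⅑)*38 = 2 + 38/9 = 56/9 ≈ 6.2222)
m(X) = 2 (m(X) = -3 + 5 = 2)
q = ¼ (q = ¾ - ¼*2 = ¾ - ½ = ¼ ≈ 0.25000)
(U(-8, 7) + d)*√(c(7) + q) = (3*(-8) + 56/9)*√(7 + ¼) = (-24 + 56/9)*√(29/4) = -80*√29/9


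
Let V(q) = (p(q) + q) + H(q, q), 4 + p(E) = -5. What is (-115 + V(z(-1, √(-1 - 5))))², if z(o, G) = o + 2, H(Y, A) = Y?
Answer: 14884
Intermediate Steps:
p(E) = -9 (p(E) = -4 - 5 = -9)
z(o, G) = 2 + o
V(q) = -9 + 2*q (V(q) = (-9 + q) + q = -9 + 2*q)
(-115 + V(z(-1, √(-1 - 5))))² = (-115 + (-9 + 2*(2 - 1)))² = (-115 + (-9 + 2*1))² = (-115 + (-9 + 2))² = (-115 - 7)² = (-122)² = 14884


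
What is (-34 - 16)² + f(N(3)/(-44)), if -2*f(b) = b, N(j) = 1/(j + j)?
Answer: 1320001/528 ≈ 2500.0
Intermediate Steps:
N(j) = 1/(2*j)
f(b) = -b/2
(-34 - 16)² + f(N(3)/(-44)) = (-34 - 16)² - (½)/3/(2*(-44)) = (-50)² - (½)*(⅓)*(-1)/(2*44) = 2500 - (-1)/(12*44) = 2500 - ½*(-1/264) = 2500 + 1/528 = 1320001/528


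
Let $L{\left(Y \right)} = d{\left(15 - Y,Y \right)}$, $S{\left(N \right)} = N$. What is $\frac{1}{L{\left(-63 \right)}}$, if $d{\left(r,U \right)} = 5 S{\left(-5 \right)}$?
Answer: $- \frac{1}{25} \approx -0.04$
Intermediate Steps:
$d{\left(r,U \right)} = -25$ ($d{\left(r,U \right)} = 5 \left(-5\right) = -25$)
$L{\left(Y \right)} = -25$
$\frac{1}{L{\left(-63 \right)}} = \frac{1}{-25} = - \frac{1}{25}$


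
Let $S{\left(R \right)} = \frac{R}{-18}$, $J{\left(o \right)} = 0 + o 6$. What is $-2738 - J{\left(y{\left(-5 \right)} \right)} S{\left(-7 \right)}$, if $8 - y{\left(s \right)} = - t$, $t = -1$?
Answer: $- \frac{8263}{3} \approx -2754.3$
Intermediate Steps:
$y{\left(s \right)} = 7$ ($y{\left(s \right)} = 8 - \left(-1\right) \left(-1\right) = 8 - 1 = 7$)
$J{\left(o \right)} = 6 o$ ($J{\left(o \right)} = 0 + 6 o = 6 o$)
$S{\left(R \right)} = - \frac{R}{18}$ ($S{\left(R \right)} = R \left(- \frac{1}{18}\right) = - \frac{R}{18}$)
$-2738 - J{\left(y{\left(-5 \right)} \right)} S{\left(-7 \right)} = -2738 - 6 \cdot 7 \left(\left(- \frac{1}{18}\right) \left(-7\right)\right) = -2738 - 42 \cdot \frac{7}{18} = -2738 - \frac{49}{3} = - \frac{8263}{3}$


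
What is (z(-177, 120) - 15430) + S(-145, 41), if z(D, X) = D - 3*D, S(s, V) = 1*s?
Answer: -15221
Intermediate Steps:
S(s, V) = s
z(D, X) = -2*D
(z(-177, 120) - 15430) + S(-145, 41) = (-2*(-177) - 15430) - 145 = (354 - 15430) - 145 = -15076 - 145 = -15221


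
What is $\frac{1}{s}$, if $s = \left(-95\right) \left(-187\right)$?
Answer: $\frac{1}{17765} \approx 5.629 \cdot 10^{-5}$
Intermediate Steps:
$s = 17765$
$\frac{1}{s} = \frac{1}{17765}$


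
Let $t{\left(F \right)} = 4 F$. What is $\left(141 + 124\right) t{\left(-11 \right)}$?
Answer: $-11660$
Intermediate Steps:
$\left(141 + 124\right) t{\left(-11 \right)} = \left(141 + 124\right) 4 \left(-11\right) = 265 \left(-44\right) = -11660$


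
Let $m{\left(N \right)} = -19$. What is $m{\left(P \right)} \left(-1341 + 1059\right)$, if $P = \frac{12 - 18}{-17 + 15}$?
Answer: $5358$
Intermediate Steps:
$P = 3$ ($P = - \frac{6}{-2} = \left(-6\right) \left(- \frac{1}{2}\right) = 3$)
$m{\left(P \right)} \left(-1341 + 1059\right) = - 19 \left(-1341 + 1059\right) = \left(-19\right) \left(-282\right) = 5358$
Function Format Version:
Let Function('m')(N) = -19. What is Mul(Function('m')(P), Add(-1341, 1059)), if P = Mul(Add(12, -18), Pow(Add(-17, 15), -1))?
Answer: 5358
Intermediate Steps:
P = 3 (P = Mul(-6, Pow(-2, -1)) = Mul(-6, Rational(-1, 2)) = 3)
Mul(Function('m')(P), Add(-1341, 1059)) = Mul(-19, Add(-1341, 1059)) = Mul(-19, -282) = 5358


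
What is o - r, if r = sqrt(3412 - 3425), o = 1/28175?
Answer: 1/28175 - I*sqrt(13) ≈ 3.5492e-5 - 3.6056*I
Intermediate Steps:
o = 1/28175 ≈ 3.5492e-5
r = I*sqrt(13) (r = sqrt(-13) = I*sqrt(13) ≈ 3.6056*I)
o - r = 1/28175 - I*sqrt(13)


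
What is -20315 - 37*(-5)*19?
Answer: -16800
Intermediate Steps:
-20315 - 37*(-5)*19 = -20315 - (-185)*19 = -20315 - 1*(-3515) = -20315 + 3515 = -16800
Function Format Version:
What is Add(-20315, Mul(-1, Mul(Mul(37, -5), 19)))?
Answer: -16800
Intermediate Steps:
Add(-20315, Mul(-1, Mul(Mul(37, -5), 19))) = Add(-20315, Mul(-1, Mul(-185, 19))) = Add(-20315, Mul(-1, -3515)) = Add(-20315, 3515) = -16800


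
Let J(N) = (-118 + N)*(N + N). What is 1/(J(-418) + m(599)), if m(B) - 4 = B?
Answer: 1/448699 ≈ 2.2287e-6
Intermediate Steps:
J(N) = 2*N*(-118 + N) (J(N) = (-118 + N)*(2*N) = 2*N*(-118 + N))
m(B) = 4 + B
1/(J(-418) + m(599)) = 1/(2*(-418)*(-118 - 418) + (4 + 599)) = 1/(2*(-418)*(-536) + 603) = 1/(448096 + 603) = 1/448699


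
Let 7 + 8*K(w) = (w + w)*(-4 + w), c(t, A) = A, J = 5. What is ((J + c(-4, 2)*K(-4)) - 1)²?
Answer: 5329/16 ≈ 333.06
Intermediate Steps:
K(w) = -7/8 + w*(-4 + w)/4 (K(w) = -7/8 + ((w + w)*(-4 + w))/8 = -7/8 + ((2*w)*(-4 + w))/8 = -7/8 + (2*w*(-4 + w))/8 = -7/8 + w*(-4 + w)/4)
((J + c(-4, 2)*K(-4)) - 1)² = ((5 + 2*(-7/8 - 1*(-4) + (¼)*(-4)²)) - 1)² = ((5 + 2*(-7/8 + 4 + (¼)*16)) - 1)² = ((5 + 2*(-7/8 + 4 + 4)) - 1)² = ((5 + 2*(57/8)) - 1)² = ((5 + 57/4) - 1)² = (77/4 - 1)² = (73/4)² = 5329/16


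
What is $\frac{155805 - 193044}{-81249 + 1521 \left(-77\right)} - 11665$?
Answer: $- \frac{771300717}{66122} \approx -11665.0$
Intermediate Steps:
$\frac{155805 - 193044}{-81249 + 1521 \left(-77\right)} - 11665 = - \frac{37239}{-81249 - 117117} - 11665 = - \frac{37239}{-198366} - 11665 = \left(-37239\right) \left(- \frac{1}{198366}\right) - 11665 = \frac{12413}{66122} - 11665 = - \frac{771300717}{66122}$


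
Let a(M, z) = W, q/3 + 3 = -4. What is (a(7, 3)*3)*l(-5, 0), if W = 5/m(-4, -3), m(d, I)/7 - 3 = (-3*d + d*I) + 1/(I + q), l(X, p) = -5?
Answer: -1800/4529 ≈ -0.39744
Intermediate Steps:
q = -21 (q = -9 + 3*(-4) = -9 - 12 = -21)
m(d, I) = 21 - 21*d + 7/(-21 + I) + 7*I*d (m(d, I) = 21 + 7*((-3*d + d*I) + 1/(I - 21)) = 21 + 7*((-3*d + I*d) + 1/(-21 + I)) = 21 + 7*(1/(-21 + I) - 3*d + I*d) = 21 + (-21*d + 7/(-21 + I) + 7*I*d) = 21 - 21*d + 7/(-21 + I) + 7*I*d)
W = 120/4529 (W = 5/((7*(-62 + 3*(-3) + 63*(-4) - 4*(-3)² - 24*(-3)*(-4))/(-21 - 3))) = 5/((7*(-62 - 9 - 252 - 4*9 - 288)/(-24))) = 5/((7*(-1/24)*(-62 - 9 - 252 - 36 - 288))) = 5/((7*(-1/24)*(-647))) = 5/(4529/24) = 5*(24/4529) = 120/4529 ≈ 0.026496)
a(M, z) = 120/4529
(a(7, 3)*3)*l(-5, 0) = ((120/4529)*3)*(-5) = (360/4529)*(-5) = -1800/4529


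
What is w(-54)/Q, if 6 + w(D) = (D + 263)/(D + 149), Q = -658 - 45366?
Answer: 19/230120 ≈ 8.2566e-5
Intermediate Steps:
Q = -46024
w(D) = -6 + (263 + D)/(149 + D) (w(D) = -6 + (D + 263)/(D + 149) = -6 + (263 + D)/(149 + D))
w(-54)/Q = ((-631 - 5*(-54))/(149 - 54))/(-46024) = ((-631 + 270)/95)*(-1/46024) = ((1/95)*(-361))*(-1/46024) = -19/5*(-1/46024) = 19/230120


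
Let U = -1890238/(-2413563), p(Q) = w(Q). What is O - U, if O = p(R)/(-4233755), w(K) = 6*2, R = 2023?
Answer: -8002833546446/10218434419065 ≈ -0.78318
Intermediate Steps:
w(K) = 12
p(Q) = 12
U = 1890238/2413563 (U = -1890238*(-1/2413563) = 1890238/2413563 ≈ 0.78317)
O = -12/4233755 (O = 12/(-4233755) = 12*(-1/4233755) = -12/4233755 ≈ -2.8344e-6)
O - U = -12/4233755 - 1*1890238/2413563 = -12/4233755 - 1890238/2413563 = -8002833546446/10218434419065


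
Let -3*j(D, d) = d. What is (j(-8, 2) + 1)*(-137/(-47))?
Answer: 137/141 ≈ 0.97163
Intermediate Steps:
j(D, d) = -d/3
(j(-8, 2) + 1)*(-137/(-47)) = (-1/3*2 + 1)*(-137/(-47)) = (-2/3 + 1)*(-137*(-1/47)) = (1/3)*(137/47) = 137/141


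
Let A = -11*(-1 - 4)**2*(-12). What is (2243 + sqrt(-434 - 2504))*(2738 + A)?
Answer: 13543234 + 6038*I*sqrt(2938) ≈ 1.3543e+7 + 3.2728e+5*I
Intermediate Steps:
A = 3300 (A = -11*(-5)**2*(-12) = -11*25*(-12) = -275*(-12) = 3300)
(2243 + sqrt(-434 - 2504))*(2738 + A) = (2243 + sqrt(-434 - 2504))*(2738 + 3300) = (2243 + sqrt(-2938))*6038 = (2243 + I*sqrt(2938))*6038 = 13543234 + 6038*I*sqrt(2938)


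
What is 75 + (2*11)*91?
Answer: 2077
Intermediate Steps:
75 + (2*11)*91 = 75 + 22*91 = 75 + 2002 = 2077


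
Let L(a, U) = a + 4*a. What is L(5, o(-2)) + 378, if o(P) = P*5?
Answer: 403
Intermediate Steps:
o(P) = 5*P
L(a, U) = 5*a
L(5, o(-2)) + 378 = 5*5 + 378 = 25 + 378 = 403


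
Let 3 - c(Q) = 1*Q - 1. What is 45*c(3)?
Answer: 45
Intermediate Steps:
c(Q) = 4 - Q (c(Q) = 3 - (1*Q - 1) = 3 - (Q - 1) = 3 - (-1 + Q) = 3 + (1 - Q) = 4 - Q)
45*c(3) = 45*(4 - 1*3) = 45*(4 - 3) = 45*1 = 45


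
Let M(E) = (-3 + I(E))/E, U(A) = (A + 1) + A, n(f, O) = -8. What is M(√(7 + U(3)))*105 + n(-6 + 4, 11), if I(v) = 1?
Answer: -8 - 15*√14 ≈ -64.125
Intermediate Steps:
U(A) = 1 + 2*A (U(A) = (1 + A) + A = 1 + 2*A)
M(E) = -2/E (M(E) = (-3 + 1)/E = -2/E)
M(√(7 + U(3)))*105 + n(-6 + 4, 11) = -2/√(7 + (1 + 2*3))*105 - 8 = -2/√(7 + (1 + 6))*105 - 8 = -2/√(7 + 7)*105 - 8 = -2*√14/14*105 - 8 = -√14/7*105 - 8 = -15*√14 - 8 = -8 - 15*√14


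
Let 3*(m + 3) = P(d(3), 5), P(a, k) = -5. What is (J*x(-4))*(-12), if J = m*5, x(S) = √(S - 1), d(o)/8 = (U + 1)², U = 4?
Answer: 280*I*√5 ≈ 626.1*I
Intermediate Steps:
d(o) = 200 (d(o) = 8*(4 + 1)² = 8*5² = 8*25 = 200)
m = -14/3 (m = -3 + (⅓)*(-5) = -3 - 5/3 = -14/3 ≈ -4.6667)
x(S) = √(-1 + S)
J = -70/3 (J = -14/3*5 = -70/3 ≈ -23.333)
(J*x(-4))*(-12) = -70*√(-1 - 4)/3*(-12) = -70*I*√5/3*(-12) = 280*I*√5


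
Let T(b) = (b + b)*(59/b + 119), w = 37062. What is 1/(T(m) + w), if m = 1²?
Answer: 1/37418 ≈ 2.6725e-5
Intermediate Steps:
m = 1
T(b) = 2*b*(119 + 59/b) (T(b) = (2*b)*(119 + 59/b) = 2*b*(119 + 59/b))
1/(T(m) + w) = 1/((118 + 238*1) + 37062) = 1/((118 + 238) + 37062) = 1/(356 + 37062) = 1/37418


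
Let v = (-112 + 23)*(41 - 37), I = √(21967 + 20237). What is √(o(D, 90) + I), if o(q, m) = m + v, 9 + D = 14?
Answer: √(-266 + 2*√10551) ≈ 7.7823*I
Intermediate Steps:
I = 2*√10551 (I = √42204 = 2*√10551 ≈ 205.44)
D = 5 (D = -9 + 14 = 5)
v = -356 (v = -89*4 = -356)
o(q, m) = -356 + m (o(q, m) = m - 356 = -356 + m)
√(o(D, 90) + I) = √((-356 + 90) + 2*√10551) = √(-266 + 2*√10551)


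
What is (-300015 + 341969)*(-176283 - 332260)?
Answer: -21335413022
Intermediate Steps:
(-300015 + 341969)*(-176283 - 332260) = 41954*(-508543) = -21335413022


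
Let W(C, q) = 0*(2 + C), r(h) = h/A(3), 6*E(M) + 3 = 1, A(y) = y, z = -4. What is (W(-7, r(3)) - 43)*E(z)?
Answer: 43/3 ≈ 14.333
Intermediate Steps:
E(M) = -⅓ (E(M) = -½ + (⅙)*1 = -½ + ⅙ = -⅓)
r(h) = h/3
W(C, q) = 0
(W(-7, r(3)) - 43)*E(z) = (0 - 43)*(-⅓) = -43*(-⅓) = 43/3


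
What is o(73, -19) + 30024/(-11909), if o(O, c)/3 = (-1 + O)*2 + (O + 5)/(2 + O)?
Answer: 128795502/297725 ≈ 432.60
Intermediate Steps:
o(O, c) = -6 + 6*O + 3*(5 + O)/(2 + O) (o(O, c) = 3*((-1 + O)*2 + (O + 5)/(2 + O)) = 3*((-2 + 2*O) + (5 + O)/(2 + O)) = 3*(-2 + 2*O + (5 + O)/(2 + O)) = -6 + 6*O + 3*(5 + O)/(2 + O))
o(73, -19) + 30024/(-11909) = 3*(1 + 2*73² + 3*73)/(2 + 73) + 30024/(-11909) = 3*(1 + 2*5329 + 219)/75 + 30024*(-1/11909) = 3*(1/75)*(1 + 10658 + 219) - 30024/11909 = 3*(1/75)*10878 - 30024/11909 = 10878/25 - 30024/11909 = 128795502/297725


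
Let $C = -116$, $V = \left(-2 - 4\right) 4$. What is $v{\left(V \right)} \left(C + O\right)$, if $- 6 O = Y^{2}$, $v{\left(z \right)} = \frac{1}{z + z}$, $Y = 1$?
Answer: $\frac{697}{288} \approx 2.4201$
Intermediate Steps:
$V = -24$ ($V = \left(-6\right) 4 = -24$)
$v{\left(z \right)} = \frac{1}{2 z}$
$O = - \frac{1}{6}$ ($O = - \frac{1^{2}}{6} = \left(- \frac{1}{6}\right) 1 = - \frac{1}{6} \approx -0.16667$)
$v{\left(V \right)} \left(C + O\right) = \frac{1}{2 \left(-24\right)} \left(-116 - \frac{1}{6}\right) = \frac{1}{2} \left(- \frac{1}{24}\right) \left(- \frac{697}{6}\right) = \left(- \frac{1}{48}\right) \left(- \frac{697}{6}\right) = \frac{697}{288}$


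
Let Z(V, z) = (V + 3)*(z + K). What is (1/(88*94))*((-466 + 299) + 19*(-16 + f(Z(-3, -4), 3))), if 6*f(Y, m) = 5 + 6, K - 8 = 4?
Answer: -2617/49632 ≈ -0.052728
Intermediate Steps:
K = 12 (K = 8 + 4 = 12)
Z(V, z) = (3 + V)*(12 + z) (Z(V, z) = (V + 3)*(z + 12) = (3 + V)*(12 + z))
f(Y, m) = 11/6 (f(Y, m) = (5 + 6)/6 = (1/6)*11 = 11/6)
(1/(88*94))*((-466 + 299) + 19*(-16 + f(Z(-3, -4), 3))) = (1/(88*94))*((-466 + 299) + 19*(-16 + 11/6)) = ((1/88)*(1/94))*(-167 + 19*(-85/6)) = (-167 - 1615/6)/8272 = (1/8272)*(-2617/6) = -2617/49632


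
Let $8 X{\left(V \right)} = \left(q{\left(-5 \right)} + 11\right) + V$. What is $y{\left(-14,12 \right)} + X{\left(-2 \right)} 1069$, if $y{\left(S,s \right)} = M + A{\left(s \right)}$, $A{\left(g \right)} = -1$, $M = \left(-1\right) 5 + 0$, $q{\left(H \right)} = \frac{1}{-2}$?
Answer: $\frac{18077}{16} \approx 1129.8$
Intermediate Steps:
$q{\left(H \right)} = - \frac{1}{2}$
$M = -5$ ($M = -5 + 0 = -5$)
$y{\left(S,s \right)} = -6$ ($y{\left(S,s \right)} = -5 - 1 = -6$)
$X{\left(V \right)} = \frac{21}{16} + \frac{V}{8}$ ($X{\left(V \right)} = \frac{\left(- \frac{1}{2} + 11\right) + V}{8} = \frac{\frac{21}{2} + V}{8} = \frac{21}{16} + \frac{V}{8}$)
$y{\left(-14,12 \right)} + X{\left(-2 \right)} 1069 = -6 + \left(\frac{21}{16} + \frac{1}{8} \left(-2\right)\right) 1069 = -6 + \left(\frac{21}{16} - \frac{1}{4}\right) 1069 = -6 + \frac{17}{16} \cdot 1069 = -6 + \frac{18173}{16} = \frac{18077}{16}$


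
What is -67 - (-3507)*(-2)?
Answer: -7081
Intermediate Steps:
-67 - (-3507)*(-2) = -67 - 501*14 = -67 - 7014 = -7081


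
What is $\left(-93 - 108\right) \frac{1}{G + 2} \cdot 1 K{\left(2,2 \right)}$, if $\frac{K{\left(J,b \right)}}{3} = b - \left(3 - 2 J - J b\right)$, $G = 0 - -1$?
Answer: $-1407$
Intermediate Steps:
$G = 1$ ($G = 0 + 1 = 1$)
$K{\left(J,b \right)} = -9 + 3 b + 6 J + 3 J b$ ($K{\left(J,b \right)} = 3 \left(b - \left(3 - 2 J - J b\right)\right) = 3 \left(b + \left(-3 + 2 J + J b\right)\right) = 3 \left(-3 + b + 2 J + J b\right) = -9 + 3 b + 6 J + 3 J b$)
$\left(-93 - 108\right) \frac{1}{G + 2} \cdot 1 K{\left(2,2 \right)} = \left(-93 - 108\right) \frac{1}{1 + 2} \cdot 1 \left(-9 + 3 \cdot 2 + 6 \cdot 2 + 3 \cdot 2 \cdot 2\right) = - 201 \cdot \frac{1}{3} \cdot 1 \left(-9 + 6 + 12 + 12\right) = - 201 \cdot \frac{1}{3} \cdot 1 \cdot 21 = - 201 \cdot \frac{1}{3} \cdot 21 = \left(-201\right) 7 = -1407$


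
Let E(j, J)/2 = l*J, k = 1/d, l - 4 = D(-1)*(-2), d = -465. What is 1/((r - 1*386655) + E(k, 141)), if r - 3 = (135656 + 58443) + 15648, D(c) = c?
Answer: -1/175213 ≈ -5.7073e-6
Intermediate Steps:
r = 209750 (r = 3 + ((135656 + 58443) + 15648) = 3 + (194099 + 15648) = 3 + 209747 = 209750)
l = 6 (l = 4 - 1*(-2) = 4 + 2 = 6)
k = -1/465 (k = 1/(-465) = -1/465 ≈ -0.0021505)
E(j, J) = 12*J (E(j, J) = 2*(6*J) = 12*J)
1/((r - 1*386655) + E(k, 141)) = 1/((209750 - 1*386655) + 12*141) = 1/((209750 - 386655) + 1692) = 1/(-176905 + 1692) = 1/(-175213) = -1/175213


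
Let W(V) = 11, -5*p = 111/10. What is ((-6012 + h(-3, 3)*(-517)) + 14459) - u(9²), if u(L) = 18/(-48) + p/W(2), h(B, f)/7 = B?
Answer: 42470069/2200 ≈ 19305.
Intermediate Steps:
h(B, f) = 7*B
p = -111/50 (p = -111/(5*10) = -⅕*111/10 = -111/50 ≈ -2.2200)
u(L) = -1269/2200 (u(L) = 18/(-48) - 111/50/11 = 18*(-1/48) - 111/50*1/11 = -3/8 - 111/550 = -1269/2200)
((-6012 + h(-3, 3)*(-517)) + 14459) - u(9²) = ((-6012 + (7*(-3))*(-517)) + 14459) - 1*(-1269/2200) = ((-6012 - 21*(-517)) + 14459) + 1269/2200 = ((-6012 + 10857) + 14459) + 1269/2200 = (4845 + 14459) + 1269/2200 = 19304 + 1269/2200 = 42470069/2200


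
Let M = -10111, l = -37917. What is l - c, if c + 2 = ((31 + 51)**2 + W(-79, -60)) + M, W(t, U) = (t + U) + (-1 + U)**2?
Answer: -38110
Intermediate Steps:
W(t, U) = U + t + (-1 + U)**2 (W(t, U) = (U + t) + (-1 + U)**2 = U + t + (-1 + U)**2)
c = 193 (c = -2 + (((31 + 51)**2 + (-60 - 79 + (-1 - 60)**2)) - 10111) = -2 + ((82**2 + (-60 - 79 + (-61)**2)) - 10111) = -2 + ((6724 + (-60 - 79 + 3721)) - 10111) = -2 + ((6724 + 3582) - 10111) = -2 + (10306 - 10111) = -2 + 195 = 193)
l - c = -37917 - 1*193 = -37917 - 193 = -38110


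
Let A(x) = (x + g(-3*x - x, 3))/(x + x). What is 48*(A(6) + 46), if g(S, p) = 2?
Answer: 2240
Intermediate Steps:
A(x) = (2 + x)/(2*x) (A(x) = (x + 2)/(x + x) = (2 + x)/((2*x)) = (2 + x)*(1/(2*x)) = (2 + x)/(2*x))
48*(A(6) + 46) = 48*((½)*(2 + 6)/6 + 46) = 48*((½)*(⅙)*8 + 46) = 48*(⅔ + 46) = 48*(140/3) = 2240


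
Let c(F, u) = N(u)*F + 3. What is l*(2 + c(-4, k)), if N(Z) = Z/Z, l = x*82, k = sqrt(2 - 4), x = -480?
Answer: -39360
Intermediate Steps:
k = I*sqrt(2) (k = sqrt(-2) = I*sqrt(2) ≈ 1.4142*I)
l = -39360 (l = -480*82 = -39360)
N(Z) = 1
c(F, u) = 3 + F (c(F, u) = 1*F + 3 = F + 3 = 3 + F)
l*(2 + c(-4, k)) = -39360*(2 + (3 - 4)) = -39360*(2 - 1) = -39360*1 = -39360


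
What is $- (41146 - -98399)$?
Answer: $-139545$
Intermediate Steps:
$- (41146 - -98399) = - (41146 + 98399) = \left(-1\right) 139545 = -139545$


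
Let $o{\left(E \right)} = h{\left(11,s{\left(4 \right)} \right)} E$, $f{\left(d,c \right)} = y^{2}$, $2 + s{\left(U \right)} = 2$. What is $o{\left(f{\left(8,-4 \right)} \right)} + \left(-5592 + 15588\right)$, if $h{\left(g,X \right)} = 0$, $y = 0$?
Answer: $9996$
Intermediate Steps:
$s{\left(U \right)} = 0$ ($s{\left(U \right)} = -2 + 2 = 0$)
$f{\left(d,c \right)} = 0$ ($f{\left(d,c \right)} = 0^{2} = 0$)
$o{\left(E \right)} = 0$ ($o{\left(E \right)} = 0 E = 0$)
$o{\left(f{\left(8,-4 \right)} \right)} + \left(-5592 + 15588\right) = 0 + \left(-5592 + 15588\right) = 0 + 9996 = 9996$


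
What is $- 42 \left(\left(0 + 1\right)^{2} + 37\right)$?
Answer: $-1596$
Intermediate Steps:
$- 42 \left(\left(0 + 1\right)^{2} + 37\right) = - 42 \left(1^{2} + 37\right) = - 42 \left(1 + 37\right) = \left(-42\right) 38 = -1596$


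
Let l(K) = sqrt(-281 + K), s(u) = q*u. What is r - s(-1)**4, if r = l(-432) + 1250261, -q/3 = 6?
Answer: 1145285 + I*sqrt(713) ≈ 1.1453e+6 + 26.702*I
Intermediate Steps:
q = -18 (q = -3*6 = -18)
s(u) = -18*u
r = 1250261 + I*sqrt(713) (r = sqrt(-281 - 432) + 1250261 = sqrt(-713) + 1250261 = I*sqrt(713) + 1250261 = 1250261 + I*sqrt(713) ≈ 1.2503e+6 + 26.702*I)
r - s(-1)**4 = (1250261 + I*sqrt(713)) - (-18*(-1))**4 = (1250261 + I*sqrt(713)) - 1*18**4 = (1250261 + I*sqrt(713)) - 1*104976 = (1250261 + I*sqrt(713)) - 104976 = 1145285 + I*sqrt(713)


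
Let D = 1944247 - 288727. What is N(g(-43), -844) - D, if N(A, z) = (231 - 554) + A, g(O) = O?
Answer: -1655886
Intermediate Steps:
D = 1655520
N(A, z) = -323 + A
N(g(-43), -844) - D = (-323 - 43) - 1*1655520 = -366 - 1655520 = -1655886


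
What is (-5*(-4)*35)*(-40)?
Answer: -28000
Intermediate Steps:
(-5*(-4)*35)*(-40) = (20*35)*(-40) = 700*(-40) = -28000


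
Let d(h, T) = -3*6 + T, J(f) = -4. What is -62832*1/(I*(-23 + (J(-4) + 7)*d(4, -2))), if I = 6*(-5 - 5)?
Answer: -5236/415 ≈ -12.617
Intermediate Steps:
d(h, T) = -18 + T
I = -60 (I = 6*(-10) = -60)
-62832*1/(I*(-23 + (J(-4) + 7)*d(4, -2))) = -62832*(-1/(60*(-23 + (-4 + 7)*(-18 - 2)))) = -62832*(-1/(60*(-23 + 3*(-20)))) = -62832*(-1/(60*(-23 - 60))) = -62832/((-83*(-60))) = -62832/4980 = -62832*1/4980 = -5236/415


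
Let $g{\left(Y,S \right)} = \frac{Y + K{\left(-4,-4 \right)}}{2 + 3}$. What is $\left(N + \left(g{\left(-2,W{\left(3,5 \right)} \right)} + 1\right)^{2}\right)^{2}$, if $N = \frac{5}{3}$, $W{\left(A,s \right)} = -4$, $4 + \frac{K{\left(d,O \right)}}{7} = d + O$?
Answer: $\frac{392356864}{5625} \approx 69752.0$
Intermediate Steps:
$K{\left(d,O \right)} = -28 + 7 O + 7 d$ ($K{\left(d,O \right)} = -28 + 7 \left(d + O\right) = -28 + 7 \left(O + d\right) = -28 + \left(7 O + 7 d\right) = -28 + 7 O + 7 d$)
$g{\left(Y,S \right)} = - \frac{84}{5} + \frac{Y}{5}$ ($g{\left(Y,S \right)} = \frac{Y + \left(-28 + 7 \left(-4\right) + 7 \left(-4\right)\right)}{2 + 3} = \frac{Y - 84}{5} = \left(Y - 84\right) \frac{1}{5} = \left(-84 + Y\right) \frac{1}{5} = - \frac{84}{5} + \frac{Y}{5}$)
$N = \frac{5}{3}$ ($N = 5 \cdot \frac{1}{3} = \frac{5}{3} \approx 1.6667$)
$\left(N + \left(g{\left(-2,W{\left(3,5 \right)} \right)} + 1\right)^{2}\right)^{2} = \left(\frac{5}{3} + \left(\left(- \frac{84}{5} + \frac{1}{5} \left(-2\right)\right) + 1\right)^{2}\right)^{2} = \left(\frac{5}{3} + \left(\left(- \frac{84}{5} - \frac{2}{5}\right) + 1\right)^{2}\right)^{2} = \left(\frac{5}{3} + \left(- \frac{86}{5} + 1\right)^{2}\right)^{2} = \left(\frac{5}{3} + \left(- \frac{81}{5}\right)^{2}\right)^{2} = \left(\frac{5}{3} + \frac{6561}{25}\right)^{2} = \left(\frac{19808}{75}\right)^{2} = \frac{392356864}{5625}$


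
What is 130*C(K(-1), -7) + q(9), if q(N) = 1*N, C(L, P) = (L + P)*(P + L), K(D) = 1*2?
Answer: 3259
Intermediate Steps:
K(D) = 2
C(L, P) = (L + P)² (C(L, P) = (L + P)*(L + P) = (L + P)²)
q(N) = N
130*C(K(-1), -7) + q(9) = 130*(2 - 7)² + 9 = 130*(-5)² + 9 = 130*25 + 9 = 3250 + 9 = 3259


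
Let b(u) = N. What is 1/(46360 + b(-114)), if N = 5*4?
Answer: 1/46380 ≈ 2.1561e-5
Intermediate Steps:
N = 20
b(u) = 20
1/(46360 + b(-114)) = 1/(46360 + 20) = 1/46380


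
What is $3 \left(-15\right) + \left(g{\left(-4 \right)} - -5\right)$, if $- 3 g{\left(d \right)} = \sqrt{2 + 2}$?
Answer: $- \frac{122}{3} \approx -40.667$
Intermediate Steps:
$g{\left(d \right)} = - \frac{2}{3}$ ($g{\left(d \right)} = - \frac{\sqrt{2 + 2}}{3} = - \frac{\sqrt{4}}{3} = \left(- \frac{1}{3}\right) 2 = - \frac{2}{3}$)
$3 \left(-15\right) + \left(g{\left(-4 \right)} - -5\right) = 3 \left(-15\right) - - \frac{13}{3} = -45 + \left(- \frac{2}{3} + 5\right) = -45 + \frac{13}{3} = - \frac{122}{3}$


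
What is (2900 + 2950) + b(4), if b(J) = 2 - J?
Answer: 5848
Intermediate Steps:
(2900 + 2950) + b(4) = (2900 + 2950) + (2 - 1*4) = 5850 + (2 - 4) = 5850 - 2 = 5848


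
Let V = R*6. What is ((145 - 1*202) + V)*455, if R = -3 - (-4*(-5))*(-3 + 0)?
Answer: 129675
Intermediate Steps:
R = 57 (R = -3 - 20*(-3) = -3 - 1*(-60) = -3 + 60 = 57)
V = 342 (V = 57*6 = 342)
((145 - 1*202) + V)*455 = ((145 - 1*202) + 342)*455 = ((145 - 202) + 342)*455 = (-57 + 342)*455 = 285*455 = 129675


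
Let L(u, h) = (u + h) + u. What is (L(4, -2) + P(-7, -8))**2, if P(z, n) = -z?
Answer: 169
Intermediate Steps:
L(u, h) = h + 2*u (L(u, h) = (h + u) + u = h + 2*u)
(L(4, -2) + P(-7, -8))**2 = ((-2 + 2*4) - 1*(-7))**2 = ((-2 + 8) + 7)**2 = (6 + 7)**2 = 13**2 = 169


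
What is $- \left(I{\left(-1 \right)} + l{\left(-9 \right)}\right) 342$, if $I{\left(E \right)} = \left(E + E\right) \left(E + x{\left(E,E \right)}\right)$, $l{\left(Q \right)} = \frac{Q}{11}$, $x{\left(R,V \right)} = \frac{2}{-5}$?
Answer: $- \frac{37278}{55} \approx -677.78$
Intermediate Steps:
$x{\left(R,V \right)} = - \frac{2}{5}$ ($x{\left(R,V \right)} = 2 \left(- \frac{1}{5}\right) = - \frac{2}{5}$)
$l{\left(Q \right)} = \frac{Q}{11}$ ($l{\left(Q \right)} = Q \frac{1}{11} = \frac{Q}{11}$)
$I{\left(E \right)} = 2 E \left(- \frac{2}{5} + E\right)$ ($I{\left(E \right)} = \left(E + E\right) \left(E - \frac{2}{5}\right) = 2 E \left(- \frac{2}{5} + E\right)$)
$- \left(I{\left(-1 \right)} + l{\left(-9 \right)}\right) 342 = - \left(\frac{2}{5} \left(-1\right) \left(-2 + 5 \left(-1\right)\right) + \frac{1}{11} \left(-9\right)\right) 342 = - \left(\frac{2}{5} \left(-1\right) \left(-2 - 5\right) - \frac{9}{11}\right) 342 = - \left(\frac{2}{5} \left(-1\right) \left(-7\right) - \frac{9}{11}\right) 342 = - \left(\frac{14}{5} - \frac{9}{11}\right) 342 = - \frac{109 \cdot 342}{55} = \left(-1\right) \frac{37278}{55} = - \frac{37278}{55}$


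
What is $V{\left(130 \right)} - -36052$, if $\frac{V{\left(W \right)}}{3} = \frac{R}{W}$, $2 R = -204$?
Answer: $\frac{2343227}{65} \approx 36050.0$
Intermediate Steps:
$R = -102$ ($R = \frac{1}{2} \left(-204\right) = -102$)
$V{\left(W \right)} = - \frac{306}{W}$ ($V{\left(W \right)} = 3 \left(- \frac{102}{W}\right) = - \frac{306}{W}$)
$V{\left(130 \right)} - -36052 = - \frac{306}{130} - -36052 = \left(-306\right) \frac{1}{130} + 36052 = - \frac{153}{65} + 36052 = \frac{2343227}{65}$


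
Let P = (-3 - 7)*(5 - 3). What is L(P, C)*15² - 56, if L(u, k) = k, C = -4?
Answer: -956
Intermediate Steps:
P = -20 (P = -10*2 = -20)
L(P, C)*15² - 56 = -4*15² - 56 = -4*225 - 56 = -900 - 56 = -956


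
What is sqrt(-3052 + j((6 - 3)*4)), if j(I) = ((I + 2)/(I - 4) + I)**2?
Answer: I*sqrt(45807)/4 ≈ 53.506*I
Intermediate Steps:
j(I) = (I + (2 + I)/(-4 + I))**2 (j(I) = ((2 + I)/(-4 + I) + I)**2 = (I + (2 + I)/(-4 + I))**2)
sqrt(-3052 + j((6 - 3)*4)) = sqrt(-3052 + (2 + ((6 - 3)*4)**2 - 3*(6 - 3)*4)**2/(-4 + (6 - 3)*4)**2) = sqrt(-3052 + (2 + (3*4)**2 - 9*4)**2/(-4 + 3*4)**2) = sqrt(-3052 + (2 + 12**2 - 3*12)**2/(-4 + 12)**2) = sqrt(-3052 + (2 + 144 - 36)**2/8**2) = sqrt(-3052 + (1/64)*110**2) = sqrt(-3052 + (1/64)*12100) = sqrt(-3052 + 3025/16) = sqrt(-45807/16) = I*sqrt(45807)/4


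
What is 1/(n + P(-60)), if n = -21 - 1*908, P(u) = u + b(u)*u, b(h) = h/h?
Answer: -1/1049 ≈ -0.00095329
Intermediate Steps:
b(h) = 1
P(u) = 2*u (P(u) = u + 1*u = u + u = 2*u)
n = -929 (n = -21 - 908 = -929)
1/(n + P(-60)) = 1/(-929 + 2*(-60)) = 1/(-929 - 120) = 1/(-1049) = -1/1049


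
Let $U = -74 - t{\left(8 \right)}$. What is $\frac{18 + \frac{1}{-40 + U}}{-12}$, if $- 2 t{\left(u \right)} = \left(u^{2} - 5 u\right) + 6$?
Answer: $- \frac{1781}{1188} \approx -1.4992$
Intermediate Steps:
$t{\left(u \right)} = -3 - \frac{u^{2}}{2} + \frac{5 u}{2}$ ($t{\left(u \right)} = - \frac{\left(u^{2} - 5 u\right) + 6}{2} = - \frac{6 + u^{2} - 5 u}{2} = -3 - \frac{u^{2}}{2} + \frac{5 u}{2}$)
$U = -59$ ($U = -74 - \left(-3 - \frac{8^{2}}{2} + \frac{5}{2} \cdot 8\right) = -74 - \left(-3 - 32 + 20\right) = -74 - -15 = -74 + 15 = -59$)
$\frac{18 + \frac{1}{-40 + U}}{-12} = \frac{18 + \frac{1}{-40 - 59}}{-12} = \left(18 + \frac{1}{-99}\right) \left(- \frac{1}{12}\right) = \left(18 - \frac{1}{99}\right) \left(- \frac{1}{12}\right) = \frac{1781}{99} \left(- \frac{1}{12}\right) = - \frac{1781}{1188}$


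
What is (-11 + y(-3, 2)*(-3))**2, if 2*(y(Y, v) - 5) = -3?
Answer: 1849/4 ≈ 462.25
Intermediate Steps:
y(Y, v) = 7/2 (y(Y, v) = 5 + (1/2)*(-3) = 5 - 3/2 = 7/2)
(-11 + y(-3, 2)*(-3))**2 = (-11 + (7/2)*(-3))**2 = (-11 - 21/2)**2 = (-43/2)**2 = 1849/4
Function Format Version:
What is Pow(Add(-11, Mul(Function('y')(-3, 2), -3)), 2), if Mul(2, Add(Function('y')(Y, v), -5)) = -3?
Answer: Rational(1849, 4) ≈ 462.25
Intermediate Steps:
Function('y')(Y, v) = Rational(7, 2) (Function('y')(Y, v) = Add(5, Mul(Rational(1, 2), -3)) = Add(5, Rational(-3, 2)) = Rational(7, 2))
Pow(Add(-11, Mul(Function('y')(-3, 2), -3)), 2) = Pow(Add(-11, Mul(Rational(7, 2), -3)), 2) = Pow(Add(-11, Rational(-21, 2)), 2) = Pow(Rational(-43, 2), 2) = Rational(1849, 4)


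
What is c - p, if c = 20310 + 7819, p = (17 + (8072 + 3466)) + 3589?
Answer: 12985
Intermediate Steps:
p = 15144 (p = (17 + 11538) + 3589 = 11555 + 3589 = 15144)
c = 28129
c - p = 28129 - 1*15144 = 28129 - 15144 = 12985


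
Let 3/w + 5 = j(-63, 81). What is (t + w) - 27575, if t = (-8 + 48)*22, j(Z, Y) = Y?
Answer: -2028817/76 ≈ -26695.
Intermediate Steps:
w = 3/76 (w = 3/(-5 + 81) = 3/76 ≈ 0.039474)
t = 880 (t = 40*22 = 880)
(t + w) - 27575 = (880 + 3/76) - 27575 = 66883/76 - 27575 = -2028817/76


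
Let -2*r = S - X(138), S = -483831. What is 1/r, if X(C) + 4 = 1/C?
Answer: 276/66768127 ≈ 4.1337e-6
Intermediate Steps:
X(C) = -4 + 1/C
r = 66768127/276 (r = -(-483831 - (-4 + 1/138))/2 = -(-483831 - 1*(-551/138))/2 = -(-483831 + 551/138)/2 = -1/2*(-66768127/138) = 66768127/276 ≈ 2.4191e+5)
1/r = 1/(66768127/276) = 276/66768127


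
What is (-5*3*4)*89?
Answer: -5340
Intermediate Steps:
(-5*3*4)*89 = -15*4*89 = -60*89 = -5340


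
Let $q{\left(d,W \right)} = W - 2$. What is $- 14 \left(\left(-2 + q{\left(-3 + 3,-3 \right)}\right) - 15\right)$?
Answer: $308$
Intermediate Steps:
$q{\left(d,W \right)} = -2 + W$
$- 14 \left(\left(-2 + q{\left(-3 + 3,-3 \right)}\right) - 15\right) = - 14 \left(\left(-2 - 5\right) - 15\right) = - 14 \left(-7 - 15\right) = \left(-14\right) \left(-22\right) = 308$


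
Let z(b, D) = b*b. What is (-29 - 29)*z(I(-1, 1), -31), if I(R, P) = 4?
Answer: -928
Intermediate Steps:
z(b, D) = b²
(-29 - 29)*z(I(-1, 1), -31) = (-29 - 29)*4² = -58*16 = -928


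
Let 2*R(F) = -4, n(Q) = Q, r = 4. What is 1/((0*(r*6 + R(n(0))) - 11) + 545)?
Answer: 1/534 ≈ 0.0018727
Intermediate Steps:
R(F) = -2 (R(F) = (1/2)*(-4) = -2)
1/((0*(r*6 + R(n(0))) - 11) + 545) = 1/((0*(4*6 - 2) - 11) + 545) = 1/((0*(24 - 2) - 11) + 545) = 1/((0*22 - 11) + 545) = 1/((0 - 11) + 545) = 1/(-11 + 545) = 1/534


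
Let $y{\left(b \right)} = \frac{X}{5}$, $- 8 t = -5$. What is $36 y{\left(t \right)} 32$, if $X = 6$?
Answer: $\frac{6912}{5} \approx 1382.4$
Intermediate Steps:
$t = \frac{5}{8}$ ($t = \left(- \frac{1}{8}\right) \left(-5\right) = \frac{5}{8} \approx 0.625$)
$y{\left(b \right)} = \frac{6}{5}$
$36 y{\left(t \right)} 32 = 36 \cdot \frac{6}{5} \cdot 32 = \frac{216}{5} \cdot 32 = \frac{6912}{5}$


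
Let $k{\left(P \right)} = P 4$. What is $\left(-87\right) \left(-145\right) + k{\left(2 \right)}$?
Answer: $12623$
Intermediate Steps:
$k{\left(P \right)} = 4 P$
$\left(-87\right) \left(-145\right) + k{\left(2 \right)} = \left(-87\right) \left(-145\right) + 4 \cdot 2 = 12615 + 8 = 12623$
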